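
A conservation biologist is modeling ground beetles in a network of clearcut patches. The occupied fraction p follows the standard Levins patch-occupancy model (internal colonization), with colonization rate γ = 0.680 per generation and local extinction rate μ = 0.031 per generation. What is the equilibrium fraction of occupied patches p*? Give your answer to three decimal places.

Setting dp/dt = 0 and dividing through by p* gives γ·(1−p*) = μ.
So p* = 1 − μ/γ = 1 − 0.031/0.680 = 1 − 0.0456 = 0.9544.

0.954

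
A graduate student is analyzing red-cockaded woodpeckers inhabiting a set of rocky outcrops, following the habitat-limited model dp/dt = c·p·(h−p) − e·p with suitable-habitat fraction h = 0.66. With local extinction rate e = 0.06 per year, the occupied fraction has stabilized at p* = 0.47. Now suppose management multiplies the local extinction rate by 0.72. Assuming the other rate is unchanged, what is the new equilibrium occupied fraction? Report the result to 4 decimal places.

0.5232

Balance c(h−p*) = e gives c = e/(0.66 − 0.47000) = 0.06/0.19000 = 0.31579.
New p* = 0.66 − e/c = 0.66 − 0.04320/0.31579 = 0.52320.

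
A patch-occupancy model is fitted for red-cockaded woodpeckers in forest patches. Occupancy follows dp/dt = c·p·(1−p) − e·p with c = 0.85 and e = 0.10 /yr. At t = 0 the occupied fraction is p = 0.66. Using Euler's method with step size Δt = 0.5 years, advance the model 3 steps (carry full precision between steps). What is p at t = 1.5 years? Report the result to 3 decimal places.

Update rule: p ← p + [c·p·(1−p) − e·p]·Δt with Δt = 0.5.
p: 0.66000 → 0.72237  (Δp = +0.06237)
p: 0.72237 → 0.77149  (Δp = +0.04912)
p: 0.77149 → 0.80784  (Δp = +0.03635)

0.808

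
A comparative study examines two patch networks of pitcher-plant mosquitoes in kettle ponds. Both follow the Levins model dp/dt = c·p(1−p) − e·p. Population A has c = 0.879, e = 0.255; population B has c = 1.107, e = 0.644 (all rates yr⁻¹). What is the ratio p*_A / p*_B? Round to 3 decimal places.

1.697

A: p*_A = 1 − 0.255/0.879 = 0.7099.
B: p*_B = 1 − 0.644/1.107 = 0.4182.
p*_A / p*_B = 0.7099/0.4182 = 1.6973.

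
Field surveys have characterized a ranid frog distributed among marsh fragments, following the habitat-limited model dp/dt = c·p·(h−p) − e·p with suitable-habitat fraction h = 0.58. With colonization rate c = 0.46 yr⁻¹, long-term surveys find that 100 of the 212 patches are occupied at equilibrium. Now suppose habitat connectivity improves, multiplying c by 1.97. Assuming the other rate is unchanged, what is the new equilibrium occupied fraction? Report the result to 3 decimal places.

0.525

Observed p* = 100/212 = 0.47170.
Balance c(h−p*) = e gives e = 0.46×(0.58 − 0.47170) = 0.04982.
New p* = 0.58 − e/c = 0.58 − 0.04982/0.90620 = 0.52502.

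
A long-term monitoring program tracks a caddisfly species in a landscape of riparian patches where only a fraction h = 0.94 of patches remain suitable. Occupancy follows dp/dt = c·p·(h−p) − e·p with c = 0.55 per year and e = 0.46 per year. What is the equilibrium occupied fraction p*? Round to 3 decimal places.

0.104

Setting dp/dt = 0 and dividing by p* gives c·(h−p*) = e.
So p* = h − e/c = 0.94 − 0.46/0.55 = 0.94 − 0.8364 = 0.1036.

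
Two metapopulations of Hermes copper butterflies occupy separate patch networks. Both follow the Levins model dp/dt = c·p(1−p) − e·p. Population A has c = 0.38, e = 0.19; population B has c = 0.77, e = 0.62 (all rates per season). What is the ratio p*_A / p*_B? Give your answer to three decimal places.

A: p*_A = 1 − 0.19/0.38 = 0.5000.
B: p*_B = 1 − 0.62/0.77 = 0.1948.
p*_A / p*_B = 0.5000/0.1948 = 2.5667.

2.567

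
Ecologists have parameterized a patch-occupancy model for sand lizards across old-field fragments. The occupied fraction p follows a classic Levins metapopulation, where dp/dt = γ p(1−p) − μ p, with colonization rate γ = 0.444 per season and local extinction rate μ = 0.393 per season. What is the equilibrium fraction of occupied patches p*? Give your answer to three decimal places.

0.115

At equilibrium, colonization balances extinction: γ·p*·(1−p*) = μ·p*.
So p* = 1 − μ/γ = 1 − 0.393/0.444 = 1 − 0.8851 = 0.1149.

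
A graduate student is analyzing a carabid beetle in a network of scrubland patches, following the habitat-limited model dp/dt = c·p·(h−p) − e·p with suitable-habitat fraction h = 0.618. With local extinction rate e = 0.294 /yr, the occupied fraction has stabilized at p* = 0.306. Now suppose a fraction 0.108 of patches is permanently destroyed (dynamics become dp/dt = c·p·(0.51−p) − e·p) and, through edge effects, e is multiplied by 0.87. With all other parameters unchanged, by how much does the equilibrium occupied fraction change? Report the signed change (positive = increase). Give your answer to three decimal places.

Balance c(h−p*) = e gives c = e/(0.618 − 0.30600) = 0.294/0.31200 = 0.94231.
New p* = 0.51 − e/c = 0.51 − 0.25578/0.94231 = 0.23856.
Δp* = 0.23856 − 0.30600 = -0.06744.

-0.067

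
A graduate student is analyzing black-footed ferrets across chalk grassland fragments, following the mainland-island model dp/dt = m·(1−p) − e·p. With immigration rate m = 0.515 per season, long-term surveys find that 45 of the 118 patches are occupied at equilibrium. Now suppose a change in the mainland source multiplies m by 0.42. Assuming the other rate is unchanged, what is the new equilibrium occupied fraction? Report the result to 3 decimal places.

0.206

Observed p* = 45/118 = 0.38136.
Balance m(1−p*) = e·p* gives e = m(1−p*)/p* = 0.515×0.61864/0.38136 = 0.83543.
New p* = m/(m+e) = 0.21630/(0.21630+0.83543) = 0.20566.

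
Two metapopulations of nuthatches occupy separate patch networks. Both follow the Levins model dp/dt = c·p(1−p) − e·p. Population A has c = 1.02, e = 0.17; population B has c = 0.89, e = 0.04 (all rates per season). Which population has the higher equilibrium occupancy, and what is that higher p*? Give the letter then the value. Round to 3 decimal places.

B, 0.955

A: p*_A = 1 − 0.17/1.02 = 0.8333.
B: p*_B = 1 − 0.04/0.89 = 0.9551.
B is higher at 0.9551.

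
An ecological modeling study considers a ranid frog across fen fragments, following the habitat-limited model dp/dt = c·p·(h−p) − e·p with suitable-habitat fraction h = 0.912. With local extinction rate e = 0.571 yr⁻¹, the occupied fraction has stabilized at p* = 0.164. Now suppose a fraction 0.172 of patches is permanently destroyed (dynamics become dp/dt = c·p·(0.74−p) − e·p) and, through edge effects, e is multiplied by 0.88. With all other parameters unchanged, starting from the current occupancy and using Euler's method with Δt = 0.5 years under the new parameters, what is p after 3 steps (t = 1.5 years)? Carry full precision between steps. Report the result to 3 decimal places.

0.150

Balance c(h−p*) = e gives c = e/(0.912 − 0.16400) = 0.571/0.74800 = 0.76337.
Starting from p₀ = 0.16400; update p ← p + (dp/dt)·Δt with the new parameters.
t = 0.5: p = 0.16400 + (-0.00515) = 0.15885
t = 1: p = 0.15885 + (-0.00467) = 0.15418
t = 1.5: p = 0.15418 + (-0.00426) = 0.14992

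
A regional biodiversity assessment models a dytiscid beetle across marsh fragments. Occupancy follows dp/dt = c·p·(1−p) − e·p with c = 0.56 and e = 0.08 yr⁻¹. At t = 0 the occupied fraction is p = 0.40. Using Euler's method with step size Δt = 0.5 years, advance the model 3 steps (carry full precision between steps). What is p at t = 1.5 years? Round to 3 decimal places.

0.552

Update rule: p ← p + [c·p·(1−p) − e·p]·Δt with Δt = 0.5.
step 1: Δp = +0.05120, p = 0.45120
step 2: Δp = +0.05129, p = 0.50249
step 3: Δp = +0.04990, p = 0.55238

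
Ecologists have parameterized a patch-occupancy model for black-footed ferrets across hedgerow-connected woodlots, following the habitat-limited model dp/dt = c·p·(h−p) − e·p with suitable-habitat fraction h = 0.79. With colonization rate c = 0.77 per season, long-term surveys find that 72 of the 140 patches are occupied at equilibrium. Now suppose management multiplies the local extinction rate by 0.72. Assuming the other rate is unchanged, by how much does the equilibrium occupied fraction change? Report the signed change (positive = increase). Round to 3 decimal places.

0.077

Observed p* = 72/140 = 0.51429.
Balance c(h−p*) = e gives e = 0.77×(0.79 − 0.51429) = 0.21230.
New p* = 0.79 − e/c = 0.79 − 0.15286/0.77000 = 0.59148.
Δp* = 0.59148 − 0.51429 = +0.07719.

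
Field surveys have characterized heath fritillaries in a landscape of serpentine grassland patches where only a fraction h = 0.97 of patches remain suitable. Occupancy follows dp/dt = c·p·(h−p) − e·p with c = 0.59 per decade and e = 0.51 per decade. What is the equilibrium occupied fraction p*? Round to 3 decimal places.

Setting dp/dt = 0 and dividing by p* gives c·(h−p*) = e.
So p* = h − e/c = 0.97 − 0.51/0.59 = 0.97 − 0.8644 = 0.1056.

0.106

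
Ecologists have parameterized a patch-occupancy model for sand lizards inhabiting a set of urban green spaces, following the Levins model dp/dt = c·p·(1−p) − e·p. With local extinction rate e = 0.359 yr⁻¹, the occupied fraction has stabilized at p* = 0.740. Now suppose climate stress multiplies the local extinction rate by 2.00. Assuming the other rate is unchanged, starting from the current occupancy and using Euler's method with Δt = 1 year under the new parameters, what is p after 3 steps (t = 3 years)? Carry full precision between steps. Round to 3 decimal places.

Balance c(1−p*) = e gives c = e/(1 − 0.74000) = 0.359/0.26000 = 1.38077.
Starting from p₀ = 0.74000; update p ← p + (dp/dt)·Δt with the new parameters.
t = 1: p = 0.74000 + (-0.26566) = 0.47434
t = 2: p = 0.47434 + (+0.00371) = 0.47805
t = 3: p = 0.47805 + (+0.00129) = 0.47934

0.479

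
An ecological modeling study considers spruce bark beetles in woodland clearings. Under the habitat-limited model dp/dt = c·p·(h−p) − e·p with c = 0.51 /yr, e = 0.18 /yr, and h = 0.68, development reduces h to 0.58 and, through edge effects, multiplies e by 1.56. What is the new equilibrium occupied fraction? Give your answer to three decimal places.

Before: p* = h − e/c = 0.68 − 0.18/0.51 = 0.68 − 0.3529 = 0.3271.
After: c = 0.51, e = 0.2808, h = 0.58; p* = 0.58 − 0.2808/0.51 = 0.0294.

0.029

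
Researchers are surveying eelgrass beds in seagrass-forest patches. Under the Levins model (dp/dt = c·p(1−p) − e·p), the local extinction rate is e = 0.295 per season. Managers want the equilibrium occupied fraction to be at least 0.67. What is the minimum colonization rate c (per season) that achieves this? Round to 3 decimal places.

p* = 1 − e/c ≥ 0.67 requires e/c ≤ 0.3300, i.e. c ≥ e/0.3300.
c_min = 0.295/0.3300 = 0.8939.

0.894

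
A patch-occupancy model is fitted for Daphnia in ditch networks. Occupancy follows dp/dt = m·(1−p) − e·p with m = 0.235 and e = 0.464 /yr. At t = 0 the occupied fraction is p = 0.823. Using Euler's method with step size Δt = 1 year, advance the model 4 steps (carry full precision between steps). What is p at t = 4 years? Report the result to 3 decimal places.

0.340

Update rule: p ← p + [m·(1−p) − e·p]·Δt with Δt = 1.
step 1: Δp = -0.34028, p = 0.48272
step 2: Δp = -0.10242, p = 0.38030
step 3: Δp = -0.03083, p = 0.34947
step 4: Δp = -0.00928, p = 0.34019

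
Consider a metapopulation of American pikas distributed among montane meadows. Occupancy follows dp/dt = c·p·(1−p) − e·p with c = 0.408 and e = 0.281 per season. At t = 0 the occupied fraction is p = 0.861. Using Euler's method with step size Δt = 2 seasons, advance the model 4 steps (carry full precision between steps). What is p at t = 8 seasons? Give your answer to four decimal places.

0.3573

Update rule: p ← p + [c·p·(1−p) − e·p]·Δt with Δt = 2.
p: 0.86100 → 0.47478  (Δp = -0.38622)
p: 0.47478 → 0.41143  (Δp = -0.06334)
p: 0.41143 → 0.37781  (Δp = -0.03363)
p: 0.37781 → 0.35730  (Δp = -0.02051)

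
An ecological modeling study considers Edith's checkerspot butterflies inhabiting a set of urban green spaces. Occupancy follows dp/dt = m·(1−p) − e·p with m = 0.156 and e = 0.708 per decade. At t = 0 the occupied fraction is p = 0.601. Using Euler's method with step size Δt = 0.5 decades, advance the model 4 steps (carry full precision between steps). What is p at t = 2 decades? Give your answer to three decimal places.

Update rule: p ← p + [m·(1−p) − e·p]·Δt with Δt = 0.5.
t = 0.5: p = 0.60100 + (-0.18163) = 0.41937
t = 1: p = 0.41937 + (-0.10317) = 0.31620
t = 1.5: p = 0.31620 + (-0.05860) = 0.25760
t = 2: p = 0.25760 + (-0.03328) = 0.22432

0.224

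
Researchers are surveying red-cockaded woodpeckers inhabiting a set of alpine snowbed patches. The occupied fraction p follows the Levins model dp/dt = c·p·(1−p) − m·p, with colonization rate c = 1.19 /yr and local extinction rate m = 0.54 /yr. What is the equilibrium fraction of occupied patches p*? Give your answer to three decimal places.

At equilibrium, colonization balances extinction: c·p*·(1−p*) = m·p*.
So p* = 1 − m/c = 1 − 0.54/1.19 = 1 − 0.4538 = 0.5462.

0.546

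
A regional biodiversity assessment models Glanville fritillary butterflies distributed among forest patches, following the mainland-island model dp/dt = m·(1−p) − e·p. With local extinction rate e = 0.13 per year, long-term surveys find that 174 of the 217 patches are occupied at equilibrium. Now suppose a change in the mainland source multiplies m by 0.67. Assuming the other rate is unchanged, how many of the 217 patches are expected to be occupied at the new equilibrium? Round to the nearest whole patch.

159

Observed p* = 174/217 = 0.80184.
Balance m(1−p*) = e·p* gives m = e·p*/(1−p*) = 0.13×0.80184/0.19816 = 0.52604.
New p* = m/(m+e) = 0.35245/(0.35245+0.13000) = 0.73054.
Expected occupied = 217 × 0.73054 = 158.53 ≈ 159.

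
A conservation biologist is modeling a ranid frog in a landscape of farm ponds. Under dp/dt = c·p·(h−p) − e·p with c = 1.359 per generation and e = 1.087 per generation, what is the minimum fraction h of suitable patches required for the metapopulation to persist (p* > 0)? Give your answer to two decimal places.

0.80

p* = h − e/c is positive only when h > e/c.
h_min = e/c = 1.087/1.359 = 0.7999.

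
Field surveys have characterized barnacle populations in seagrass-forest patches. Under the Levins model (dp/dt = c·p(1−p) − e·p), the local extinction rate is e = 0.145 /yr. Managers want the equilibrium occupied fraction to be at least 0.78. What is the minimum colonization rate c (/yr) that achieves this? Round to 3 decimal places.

0.659

p* = 1 − e/c ≥ 0.78 requires e/c ≤ 0.2200, i.e. c ≥ e/0.2200.
c_min = 0.145/0.2200 = 0.6591.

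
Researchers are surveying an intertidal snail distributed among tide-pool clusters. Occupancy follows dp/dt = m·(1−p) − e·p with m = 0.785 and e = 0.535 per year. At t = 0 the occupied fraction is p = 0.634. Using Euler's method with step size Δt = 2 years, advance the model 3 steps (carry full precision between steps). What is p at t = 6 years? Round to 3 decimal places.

Update rule: p ← p + [m·(1−p) − e·p]·Δt with Δt = 2.
p: 0.63400 → 0.53024  (Δp = -0.10376)
p: 0.53024 → 0.70041  (Δp = +0.17017)
p: 0.70041 → 0.42133  (Δp = -0.27907)

0.421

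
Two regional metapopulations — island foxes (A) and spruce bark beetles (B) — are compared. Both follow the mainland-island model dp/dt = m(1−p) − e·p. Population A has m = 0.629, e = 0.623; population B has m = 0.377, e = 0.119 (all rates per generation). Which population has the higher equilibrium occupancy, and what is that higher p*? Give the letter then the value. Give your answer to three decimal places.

A: p*_A = m/(m+e) = 0.629/1.2520 = 0.5024.
B: p*_B = 0.377/0.4960 = 0.7601.
B is higher at 0.7601.

B, 0.760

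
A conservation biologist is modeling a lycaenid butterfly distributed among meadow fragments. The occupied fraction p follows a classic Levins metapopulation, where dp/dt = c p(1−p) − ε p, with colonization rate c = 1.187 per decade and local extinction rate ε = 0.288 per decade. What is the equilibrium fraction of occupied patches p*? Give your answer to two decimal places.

At equilibrium, colonization balances extinction: c·p*·(1−p*) = ε·p*.
So p* = 1 − ε/c = 1 − 0.288/1.187 = 1 − 0.2426 = 0.7574.

0.76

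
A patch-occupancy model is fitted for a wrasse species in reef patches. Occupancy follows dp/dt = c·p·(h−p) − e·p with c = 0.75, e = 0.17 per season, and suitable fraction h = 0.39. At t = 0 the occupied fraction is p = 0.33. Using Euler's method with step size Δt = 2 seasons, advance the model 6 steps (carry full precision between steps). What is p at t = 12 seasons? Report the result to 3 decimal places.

0.176

Update rule: p ← p + [c·p·(h−p) − e·p]·Δt with Δt = 2.
t = 2: p = 0.33000 + (-0.08250) = 0.24750
t = 4: p = 0.24750 + (-0.03125) = 0.21625
t = 6: p = 0.21625 + (-0.01717) = 0.19909
t = 8: p = 0.19909 + (-0.01068) = 0.18841
t = 10: p = 0.18841 + (-0.00709) = 0.18132
t = 12: p = 0.18132 + (-0.00489) = 0.17643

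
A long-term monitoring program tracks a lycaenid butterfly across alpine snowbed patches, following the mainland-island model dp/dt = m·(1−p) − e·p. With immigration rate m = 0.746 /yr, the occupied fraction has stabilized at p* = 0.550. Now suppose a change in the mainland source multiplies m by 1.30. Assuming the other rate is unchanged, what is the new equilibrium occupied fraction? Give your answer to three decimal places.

Balance m(1−p*) = e·p* gives e = m(1−p*)/p* = 0.746×0.45000/0.55000 = 0.61036.
New p* = m/(m+e) = 0.96980/(0.96980+0.61036) = 0.61374.

0.614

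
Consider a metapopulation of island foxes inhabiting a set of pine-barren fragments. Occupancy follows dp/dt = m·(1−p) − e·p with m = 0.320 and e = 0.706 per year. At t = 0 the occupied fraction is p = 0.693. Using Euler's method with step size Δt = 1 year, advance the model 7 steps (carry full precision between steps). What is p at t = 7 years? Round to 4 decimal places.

0.3119

Update rule: p ← p + [m·(1−p) − e·p]·Δt with Δt = 1.
step 1: Δp = -0.39102, p = 0.30198
step 2: Δp = +0.01017, p = 0.31215
step 3: Δp = -0.00026, p = 0.31188
step 4: Δp = +0.00001, p = 0.31189
step 5: Δp = -0.00000, p = 0.31189
step 6: Δp = +0.00000, p = 0.31189
step 7: Δp = -0.00000, p = 0.31189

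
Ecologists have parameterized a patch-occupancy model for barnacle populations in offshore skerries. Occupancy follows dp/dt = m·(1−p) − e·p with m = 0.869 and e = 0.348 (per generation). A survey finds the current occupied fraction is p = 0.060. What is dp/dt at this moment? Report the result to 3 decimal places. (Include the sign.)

Colonization term: m·(1−p) = 0.869×0.9400 = 0.81686.
Extinction term: e·p = 0.02088.
dp/dt = 0.81686 − 0.02088 = 0.79598.

0.796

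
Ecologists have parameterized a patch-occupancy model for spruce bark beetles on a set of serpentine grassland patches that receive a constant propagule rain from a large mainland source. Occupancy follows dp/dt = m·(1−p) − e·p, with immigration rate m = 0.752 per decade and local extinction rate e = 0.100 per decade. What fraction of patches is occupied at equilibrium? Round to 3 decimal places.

At equilibrium the propagule rain into empty patches balances local extinction: m(1−p*) = e·p*.
p* = m/(m+e) = 0.752/(0.752+0.100) = 0.752/0.8520 = 0.8826.

0.883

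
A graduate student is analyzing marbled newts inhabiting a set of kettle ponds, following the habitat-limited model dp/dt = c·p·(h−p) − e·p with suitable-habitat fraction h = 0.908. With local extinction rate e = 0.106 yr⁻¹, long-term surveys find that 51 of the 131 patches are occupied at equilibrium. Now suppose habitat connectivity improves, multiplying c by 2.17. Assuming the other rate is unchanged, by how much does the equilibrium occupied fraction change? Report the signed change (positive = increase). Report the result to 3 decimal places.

Observed p* = 51/131 = 0.38931.
Balance c(h−p*) = e gives c = e/(0.908 − 0.38931) = 0.106/0.51869 = 0.20436.
New p* = 0.908 − e/c = 0.908 − 0.10600/0.44346 = 0.66897.
Δp* = 0.66897 − 0.38931 = +0.27966.

0.280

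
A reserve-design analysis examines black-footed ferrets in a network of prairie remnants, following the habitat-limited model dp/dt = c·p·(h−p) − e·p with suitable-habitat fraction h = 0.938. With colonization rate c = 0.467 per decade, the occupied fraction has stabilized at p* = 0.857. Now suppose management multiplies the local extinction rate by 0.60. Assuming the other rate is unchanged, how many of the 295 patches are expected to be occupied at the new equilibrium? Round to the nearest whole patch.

Balance c(h−p*) = e gives e = 0.467×(0.938 − 0.85700) = 0.03783.
New p* = 0.938 − e/c = 0.938 − 0.02270/0.46700 = 0.88939.
Expected occupied = 295 × 0.88939 = 262.37 ≈ 262.

262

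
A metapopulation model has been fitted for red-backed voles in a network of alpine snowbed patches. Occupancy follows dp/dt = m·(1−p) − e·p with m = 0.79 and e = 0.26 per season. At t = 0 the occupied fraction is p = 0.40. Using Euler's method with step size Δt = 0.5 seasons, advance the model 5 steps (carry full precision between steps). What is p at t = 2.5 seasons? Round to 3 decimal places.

Update rule: p ← p + [m·(1−p) − e·p]·Δt with Δt = 0.5.
p: 0.40000 → 0.58500  (Δp = +0.18500)
p: 0.58500 → 0.67288  (Δp = +0.08788)
p: 0.67288 → 0.71462  (Δp = +0.04174)
p: 0.71462 → 0.73444  (Δp = +0.01983)
p: 0.73444 → 0.74386  (Δp = +0.00942)

0.744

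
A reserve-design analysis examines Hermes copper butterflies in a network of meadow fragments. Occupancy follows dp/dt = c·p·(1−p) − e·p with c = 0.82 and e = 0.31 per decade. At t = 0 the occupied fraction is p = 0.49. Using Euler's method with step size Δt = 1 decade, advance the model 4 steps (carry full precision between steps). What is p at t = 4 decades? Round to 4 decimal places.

0.6102

Update rule: p ← p + [c·p·(1−p) − e·p]·Δt with Δt = 1.
step 1: Δp = +0.05302, p = 0.54302
step 2: Δp = +0.03515, p = 0.57816
step 3: Δp = +0.02076, p = 0.59892
step 4: Δp = +0.01131, p = 0.61023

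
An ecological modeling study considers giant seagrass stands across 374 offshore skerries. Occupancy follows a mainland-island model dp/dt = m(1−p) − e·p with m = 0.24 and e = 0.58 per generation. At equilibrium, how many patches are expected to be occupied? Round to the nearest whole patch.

p* = m/(m+e) = 0.24/0.8200 = 0.2927.
Expected occupied patches = N × p* = 374 × 0.2927 = 109.46 ≈ 109.

109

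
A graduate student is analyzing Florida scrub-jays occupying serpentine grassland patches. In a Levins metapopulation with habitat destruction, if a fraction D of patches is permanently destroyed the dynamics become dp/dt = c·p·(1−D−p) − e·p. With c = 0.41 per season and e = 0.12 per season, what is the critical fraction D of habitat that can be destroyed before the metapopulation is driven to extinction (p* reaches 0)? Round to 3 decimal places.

0.707

The nontrivial equilibrium is p* = (1−D) − e/c; extinction occurs when this hits zero.
So D_crit = 1 − e/c = 1 − 0.12/0.41 = 1 − 0.2927 = 0.7073.
Note this equals the original equilibrium occupancy — the Levins extinction-debt result.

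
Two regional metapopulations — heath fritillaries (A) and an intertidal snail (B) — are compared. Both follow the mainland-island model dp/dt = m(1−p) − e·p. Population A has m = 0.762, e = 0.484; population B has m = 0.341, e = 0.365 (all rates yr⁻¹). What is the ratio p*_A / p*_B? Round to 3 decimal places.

1.266

A: p*_A = m/(m+e) = 0.762/1.2460 = 0.6116.
B: p*_B = 0.341/0.7060 = 0.4830.
p*_A / p*_B = 0.6116/0.4830 = 1.2662.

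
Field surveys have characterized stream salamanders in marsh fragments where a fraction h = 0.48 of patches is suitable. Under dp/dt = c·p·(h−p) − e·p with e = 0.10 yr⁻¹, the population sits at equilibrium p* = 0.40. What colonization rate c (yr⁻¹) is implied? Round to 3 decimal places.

At equilibrium c(h−p*) = e, so c = e/(h−p*).
c = 0.10/(0.48 − 0.40) = 0.10/0.0800 = 1.2500.

1.250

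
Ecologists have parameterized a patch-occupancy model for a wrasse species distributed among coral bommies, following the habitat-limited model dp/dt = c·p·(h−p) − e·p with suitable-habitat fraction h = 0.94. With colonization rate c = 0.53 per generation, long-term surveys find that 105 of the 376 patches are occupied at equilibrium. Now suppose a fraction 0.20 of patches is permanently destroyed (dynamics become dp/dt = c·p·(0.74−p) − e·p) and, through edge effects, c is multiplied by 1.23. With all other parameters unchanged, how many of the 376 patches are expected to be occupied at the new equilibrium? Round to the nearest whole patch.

76

Observed p* = 105/376 = 0.27926.
Balance c(h−p*) = e gives e = 0.53×(0.94 − 0.27926) = 0.35019.
New p* = 0.74 − e/c = 0.74 − 0.35019/0.65190 = 0.20282.
Expected occupied = 376 × 0.20282 = 76.26 ≈ 76.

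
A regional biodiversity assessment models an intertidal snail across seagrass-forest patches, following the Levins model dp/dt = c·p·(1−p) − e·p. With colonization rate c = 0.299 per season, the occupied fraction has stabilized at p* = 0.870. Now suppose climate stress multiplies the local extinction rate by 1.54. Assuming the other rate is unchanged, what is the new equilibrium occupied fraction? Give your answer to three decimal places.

Balance c(1−p*) = e gives e = 0.299×(1 − 0.87000) = 0.03887.
New p* = 1 − e/c = 1 − 0.05986/0.29900 = 0.79980.

0.800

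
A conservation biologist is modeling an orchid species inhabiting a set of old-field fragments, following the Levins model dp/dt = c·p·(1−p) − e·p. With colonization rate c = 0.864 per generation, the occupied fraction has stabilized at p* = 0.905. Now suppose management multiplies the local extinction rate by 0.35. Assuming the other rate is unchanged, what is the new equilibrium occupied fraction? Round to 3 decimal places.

Balance c(1−p*) = e gives e = 0.864×(1 − 0.90500) = 0.08208.
New p* = 1 − e/c = 1 − 0.02873/0.86400 = 0.96675.

0.967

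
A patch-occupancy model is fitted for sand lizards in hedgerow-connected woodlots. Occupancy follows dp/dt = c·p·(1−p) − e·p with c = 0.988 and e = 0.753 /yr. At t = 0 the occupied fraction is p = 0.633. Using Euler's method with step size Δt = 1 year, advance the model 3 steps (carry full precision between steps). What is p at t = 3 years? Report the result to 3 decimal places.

0.300

Update rule: p ← p + [c·p·(1−p) − e·p]·Δt with Δt = 1.
p: 0.63300 → 0.38587  (Δp = -0.24713)
p: 0.38587 → 0.32944  (Δp = -0.05643)
p: 0.32944 → 0.29963  (Δp = -0.02981)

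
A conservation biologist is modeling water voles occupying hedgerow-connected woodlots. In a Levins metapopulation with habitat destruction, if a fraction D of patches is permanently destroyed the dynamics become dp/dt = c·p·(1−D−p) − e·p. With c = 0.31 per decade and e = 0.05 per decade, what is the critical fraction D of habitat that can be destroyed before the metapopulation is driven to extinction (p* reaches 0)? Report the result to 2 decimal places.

The nontrivial equilibrium is p* = (1−D) − e/c; extinction occurs when this hits zero.
So D_crit = 1 − e/c = 1 − 0.05/0.31 = 1 − 0.1613 = 0.8387.
This equals the undisturbed p*, a classic result of Lande's extension.

0.84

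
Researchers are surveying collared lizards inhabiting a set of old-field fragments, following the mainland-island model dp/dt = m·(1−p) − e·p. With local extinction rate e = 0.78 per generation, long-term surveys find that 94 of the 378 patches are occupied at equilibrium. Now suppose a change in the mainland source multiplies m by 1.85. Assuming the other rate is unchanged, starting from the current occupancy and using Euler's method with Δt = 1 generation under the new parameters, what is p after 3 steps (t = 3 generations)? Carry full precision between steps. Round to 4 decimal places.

0.3820

Observed p* = 94/378 = 0.24868.
Balance m(1−p*) = e·p* gives m = e·p*/(1−p*) = 0.78×0.24868/0.75132 = 0.25817.
Starting from p₀ = 0.24868; update p ← p + (dp/dt)·Δt with the new parameters.
p: 0.24868 → 0.41355  (Δp = +0.16487)
p: 0.41355 → 0.37108  (Δp = -0.04247)
p: 0.37108 → 0.38202  (Δp = +0.01094)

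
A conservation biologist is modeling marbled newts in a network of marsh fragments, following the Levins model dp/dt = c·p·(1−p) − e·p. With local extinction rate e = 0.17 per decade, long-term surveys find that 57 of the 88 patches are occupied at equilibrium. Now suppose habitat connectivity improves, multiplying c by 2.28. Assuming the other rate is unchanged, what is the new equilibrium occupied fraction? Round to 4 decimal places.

0.8455

Observed p* = 57/88 = 0.64773.
Balance c(1−p*) = e gives c = e/(1 − 0.64773) = 0.17/0.35227 = 0.48258.
New p* = 1 − e/c = 1 − 0.17000/1.10028 = 0.84549.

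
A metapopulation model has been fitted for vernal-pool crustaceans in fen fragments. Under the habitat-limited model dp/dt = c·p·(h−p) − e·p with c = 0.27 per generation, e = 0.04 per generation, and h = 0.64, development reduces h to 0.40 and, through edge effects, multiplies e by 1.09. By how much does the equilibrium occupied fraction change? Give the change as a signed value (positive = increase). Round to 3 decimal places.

Before: p* = h − e/c = 0.64 − 0.04/0.27 = 0.64 − 0.1481 = 0.4919.
After: c = 0.27, e = 0.0436, h = 0.40; p* = 0.40 − 0.0436/0.27 = 0.2385.
Δp* = 0.2385 − 0.4919 = -0.2533.

-0.253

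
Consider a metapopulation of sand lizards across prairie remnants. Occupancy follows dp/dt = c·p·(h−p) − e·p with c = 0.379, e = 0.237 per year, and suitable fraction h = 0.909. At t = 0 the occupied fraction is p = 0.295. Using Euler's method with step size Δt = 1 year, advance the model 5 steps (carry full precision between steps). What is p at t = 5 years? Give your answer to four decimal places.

0.2900

Update rule: p ← p + [c·p·(h−p) − e·p]·Δt with Δt = 1.
  1  |  dp/dt·Δt = -0.001267  |  p_1 = 0.293733
  2  |  dp/dt·Δt = -0.001120  |  p_2 = 0.292613
  3  |  dp/dt·Δt = -0.000992  |  p_3 = 0.291621
  4  |  dp/dt·Δt = -0.000879  |  p_4 = 0.290742
  5  |  dp/dt·Δt = -0.000779  |  p_5 = 0.289963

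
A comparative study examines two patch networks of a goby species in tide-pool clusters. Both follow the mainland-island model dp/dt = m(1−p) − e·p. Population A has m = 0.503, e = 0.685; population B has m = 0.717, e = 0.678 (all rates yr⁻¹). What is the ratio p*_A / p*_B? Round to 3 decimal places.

A: p*_A = m/(m+e) = 0.503/1.1880 = 0.4234.
B: p*_B = 0.717/1.3950 = 0.5140.
p*_A / p*_B = 0.4234/0.5140 = 0.8238.

0.824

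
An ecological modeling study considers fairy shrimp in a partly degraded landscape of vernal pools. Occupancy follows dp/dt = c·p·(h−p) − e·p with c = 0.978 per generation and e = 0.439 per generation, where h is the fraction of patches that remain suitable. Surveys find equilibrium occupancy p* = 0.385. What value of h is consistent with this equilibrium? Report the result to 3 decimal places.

0.834

At equilibrium c(h−p*) = e, so h = p* + e/c.
h = 0.385 + 0.439/0.978 = 0.385 + 0.4489 = 0.8339.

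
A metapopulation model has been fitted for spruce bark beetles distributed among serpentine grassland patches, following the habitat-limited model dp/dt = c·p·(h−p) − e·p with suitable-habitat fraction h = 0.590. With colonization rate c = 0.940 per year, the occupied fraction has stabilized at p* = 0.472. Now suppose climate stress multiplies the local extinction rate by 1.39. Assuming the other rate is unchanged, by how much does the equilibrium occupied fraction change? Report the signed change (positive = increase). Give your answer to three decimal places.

Balance c(h−p*) = e gives e = 0.940×(0.59 − 0.47200) = 0.11092.
New p* = 0.59 − e/c = 0.59 − 0.15418/0.94000 = 0.42598.
Δp* = 0.42598 − 0.47200 = -0.04602.

-0.046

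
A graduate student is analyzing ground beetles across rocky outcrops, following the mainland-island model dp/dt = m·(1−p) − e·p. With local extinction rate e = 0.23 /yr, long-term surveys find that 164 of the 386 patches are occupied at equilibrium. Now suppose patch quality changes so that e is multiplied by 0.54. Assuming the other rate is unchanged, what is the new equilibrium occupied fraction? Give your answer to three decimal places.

0.578

Observed p* = 164/386 = 0.42487.
Balance m(1−p*) = e·p* gives m = e·p*/(1−p*) = 0.23×0.42487/0.57513 = 0.16991.
New p* = m/(m+e) = 0.16991/(0.16991+0.12420) = 0.57771.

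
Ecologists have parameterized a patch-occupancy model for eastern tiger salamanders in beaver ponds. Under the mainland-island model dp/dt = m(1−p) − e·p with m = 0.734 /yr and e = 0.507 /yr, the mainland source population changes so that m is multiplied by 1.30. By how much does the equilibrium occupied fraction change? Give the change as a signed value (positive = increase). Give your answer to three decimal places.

Before: p* = 0.734/(0.734+0.507) = 0.5915.
After: m = 0.9542, e = 0.507; p* = 0.9542/1.4612 = 0.6530.
Δp* = 0.6530 − 0.5915 = +0.0616.

0.062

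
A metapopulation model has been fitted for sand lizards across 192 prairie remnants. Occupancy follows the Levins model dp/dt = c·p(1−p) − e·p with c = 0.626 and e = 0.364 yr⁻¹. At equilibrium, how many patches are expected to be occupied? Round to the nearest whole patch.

80

p* = 1 − e/c = 1 − 0.364/0.626 = 0.4185.
Expected occupied patches = N × p* = 192 × 0.4185 = 80.36 ≈ 80.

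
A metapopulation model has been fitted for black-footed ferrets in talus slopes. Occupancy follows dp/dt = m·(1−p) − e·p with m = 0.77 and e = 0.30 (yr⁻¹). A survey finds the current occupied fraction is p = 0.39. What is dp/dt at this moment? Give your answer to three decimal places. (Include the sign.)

Colonization term: m·(1−p) = 0.77×0.6100 = 0.46970.
Extinction term: e·p = 0.11700.
dp/dt = 0.46970 − 0.11700 = 0.35270.

0.353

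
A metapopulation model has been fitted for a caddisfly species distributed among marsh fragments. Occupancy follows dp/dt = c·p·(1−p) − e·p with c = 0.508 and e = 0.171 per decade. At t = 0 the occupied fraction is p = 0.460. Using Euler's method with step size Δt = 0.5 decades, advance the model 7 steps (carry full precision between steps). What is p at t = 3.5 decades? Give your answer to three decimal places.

Update rule: p ← p + [c·p·(1−p) − e·p]·Δt with Δt = 0.5.
t = 0.5: p = 0.46000 + (+0.02376) = 0.48376
t = 1: p = 0.48376 + (+0.02207) = 0.50583
t = 1.5: p = 0.50583 + (+0.02024) = 0.52608
t = 2: p = 0.52608 + (+0.01835) = 0.54442
t = 2.5: p = 0.54442 + (+0.01645) = 0.56088
t = 3: p = 0.56088 + (+0.01460) = 0.57548
t = 3.5: p = 0.57548 + (+0.01285) = 0.58833

0.588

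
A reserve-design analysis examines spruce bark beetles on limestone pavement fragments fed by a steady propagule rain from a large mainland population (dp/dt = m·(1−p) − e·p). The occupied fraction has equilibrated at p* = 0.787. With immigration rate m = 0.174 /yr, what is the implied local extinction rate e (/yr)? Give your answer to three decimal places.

0.047

At equilibrium m(1−p*) = e·p*, so e = m(1−p*)/p*.
e = 0.174 × 0.2130 / 0.787 = 0.0471.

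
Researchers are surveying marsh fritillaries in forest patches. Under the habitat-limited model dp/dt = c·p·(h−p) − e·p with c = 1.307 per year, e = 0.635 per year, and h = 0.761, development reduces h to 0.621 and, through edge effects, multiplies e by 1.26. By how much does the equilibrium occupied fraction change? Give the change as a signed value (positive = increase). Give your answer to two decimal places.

Before: p* = h − e/c = 0.761 − 0.635/1.307 = 0.761 − 0.4858 = 0.2752.
After: c = 1.307, e = 0.8001, h = 0.621; p* = 0.621 − 0.8001/1.307 = 0.0088.
Δp* = 0.0088 − 0.2752 = -0.2663.

-0.27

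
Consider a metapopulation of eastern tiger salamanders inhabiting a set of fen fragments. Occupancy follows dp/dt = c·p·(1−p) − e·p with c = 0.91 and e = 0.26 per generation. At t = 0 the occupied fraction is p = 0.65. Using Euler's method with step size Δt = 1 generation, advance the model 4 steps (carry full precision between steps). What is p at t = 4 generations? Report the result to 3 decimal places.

Update rule: p ← p + [c·p·(1−p) − e·p]·Δt with Δt = 1.
  1  |  dp/dt·Δt = +0.038025  |  p_1 = 0.688025
  2  |  dp/dt·Δt = +0.016442  |  p_2 = 0.704467
  3  |  dp/dt·Δt = +0.006294  |  p_3 = 0.710761
  4  |  dp/dt·Δt = +0.002280  |  p_4 = 0.713041

0.713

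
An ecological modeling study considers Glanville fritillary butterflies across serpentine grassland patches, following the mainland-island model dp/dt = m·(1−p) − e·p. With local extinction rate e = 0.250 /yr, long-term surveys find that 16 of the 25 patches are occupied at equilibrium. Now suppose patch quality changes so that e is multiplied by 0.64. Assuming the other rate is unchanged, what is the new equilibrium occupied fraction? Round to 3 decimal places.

0.735

Observed p* = 16/25 = 0.64000.
Balance m(1−p*) = e·p* gives m = e·p*/(1−p*) = 0.250×0.64000/0.36000 = 0.44444.
New p* = m/(m+e) = 0.44444/(0.44444+0.16000) = 0.73529.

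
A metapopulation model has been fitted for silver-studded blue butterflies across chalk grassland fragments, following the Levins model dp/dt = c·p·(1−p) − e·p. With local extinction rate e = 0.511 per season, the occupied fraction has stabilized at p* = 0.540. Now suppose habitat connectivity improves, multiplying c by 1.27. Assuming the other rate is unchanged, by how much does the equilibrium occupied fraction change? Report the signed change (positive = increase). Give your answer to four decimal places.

0.0978

Balance c(1−p*) = e gives c = e/(1 − 0.54000) = 0.511/0.46000 = 1.11087.
New p* = 1 − e/c = 1 − 0.51100/1.41080 = 0.63779.
Δp* = 0.63779 − 0.54000 = +0.09779.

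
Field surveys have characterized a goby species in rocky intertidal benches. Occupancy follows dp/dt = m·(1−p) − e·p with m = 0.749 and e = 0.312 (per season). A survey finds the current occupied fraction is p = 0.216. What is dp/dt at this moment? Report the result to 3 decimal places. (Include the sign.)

Colonization term: m·(1−p) = 0.749×0.7840 = 0.58722.
Extinction term: e·p = 0.06739.
dp/dt = 0.58722 − 0.06739 = 0.51982.

0.520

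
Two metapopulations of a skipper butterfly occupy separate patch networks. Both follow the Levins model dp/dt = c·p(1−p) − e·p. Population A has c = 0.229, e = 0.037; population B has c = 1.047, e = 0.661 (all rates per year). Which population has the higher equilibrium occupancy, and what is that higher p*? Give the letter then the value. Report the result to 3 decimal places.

A, 0.838

A: p*_A = 1 − 0.037/0.229 = 0.8384.
B: p*_B = 1 − 0.661/1.047 = 0.3687.
A is higher at 0.8384.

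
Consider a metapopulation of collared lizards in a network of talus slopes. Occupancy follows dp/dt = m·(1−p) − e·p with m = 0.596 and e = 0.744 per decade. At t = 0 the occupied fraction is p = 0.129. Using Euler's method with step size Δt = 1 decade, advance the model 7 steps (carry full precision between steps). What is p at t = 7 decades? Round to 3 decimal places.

0.445

Update rule: p ← p + [m·(1−p) − e·p]·Δt with Δt = 1.
  1  |  dp/dt·Δt = +0.423140  |  p_1 = 0.552140
  2  |  dp/dt·Δt = -0.143868  |  p_2 = 0.408272
  3  |  dp/dt·Δt = +0.048915  |  p_3 = 0.457187
  4  |  dp/dt·Δt = -0.016631  |  p_4 = 0.440556
  5  |  dp/dt·Δt = +0.005655  |  p_5 = 0.446211
  6  |  dp/dt·Δt = -0.001923  |  p_6 = 0.444288
  7  |  dp/dt·Δt = +0.000654  |  p_7 = 0.444942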